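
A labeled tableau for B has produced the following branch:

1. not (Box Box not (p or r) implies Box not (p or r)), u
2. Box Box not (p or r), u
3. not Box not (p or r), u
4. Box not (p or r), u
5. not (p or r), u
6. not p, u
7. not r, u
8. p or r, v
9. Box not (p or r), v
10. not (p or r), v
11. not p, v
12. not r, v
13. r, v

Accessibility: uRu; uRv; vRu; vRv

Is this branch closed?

Both r and not r appear at v.

Closed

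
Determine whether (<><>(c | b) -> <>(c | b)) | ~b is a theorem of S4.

Valid

Tableau for the negation ~((<><>(c | b) -> <>(c | b)) | ~b):
1. ~((<><>(c | b) -> <>(c | b)) | ~b), u
2. ~(<><>(c | b) -> <>(c | b)), u   [~|-rule on 1]
3. b, u   [~|-rule on 1]
4. <><>(c | b), u   [~->-rule on 2]
5. ~<>(c | b), u   [~->-rule on 2]
6. ~(c | b), u   [~<>-rule on 5 via uRu]
7. ~c, u   [~|-rule on 6]
8. ~b, u   [~|-rule on 6]
Accessibility: uRu
Branch closes: b and ~b both at u.
Every branch of the negation's tableau closes; the branch above is one of them.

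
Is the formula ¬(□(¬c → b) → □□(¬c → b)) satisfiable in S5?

1. ¬(□(¬c → b) → □□(¬c → b)), w0
2. □(¬c → b), w0
3. ¬□□(¬c → b), w0
4. ¬c → b, w0
5. b, w0
6. ¬□(¬c → b), w1
7. ¬c → b, w1
8. b, w1
9. ¬(¬c → b), w2
10. ¬c, w2
11. ¬b, w2
12. ¬c → b, w2
13. b, w2
Accessibility: w0Rw0, w0Rw1, w0Rw2, w1Rw0, w1Rw1, w1Rw2, w2Rw0, w2Rw1, w2Rw2
Branch closes: b and ¬b both at w2.
Every branch closes; the branch above is one of them.

Unsatisfiable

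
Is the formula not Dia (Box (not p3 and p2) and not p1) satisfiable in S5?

Yes, satisfiable

1. not Dia (Box (not p3 and p2) and not p1), w0
2. not (Box (not p3 and p2) and not p1), w0
3. p1, w0
Accessibility: w0Rw0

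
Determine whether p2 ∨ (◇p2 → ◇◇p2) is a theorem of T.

Tableau for the negation ¬(p2 ∨ (◇p2 → ◇◇p2)):
1. ¬(p2 ∨ (◇p2 → ◇◇p2)), 0
2. ¬p2, 0
3. ¬(◇p2 → ◇◇p2), 0
4. ◇p2, 0
5. ¬◇◇p2, 0
6. ¬◇p2, 0
7. p2, 1
8. ¬◇p2, 1
9. ¬p2, 1
Accessibility: 0R0, 0R1, 1R1
Branch closes: p2 and ¬p2 both at 1.
Every branch of the negation's tableau closes; the branch above is one of them.

Valid in T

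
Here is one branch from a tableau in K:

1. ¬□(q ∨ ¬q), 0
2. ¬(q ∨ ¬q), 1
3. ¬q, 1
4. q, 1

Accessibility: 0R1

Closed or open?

Both q and ¬q appear at 1.

Yes, closed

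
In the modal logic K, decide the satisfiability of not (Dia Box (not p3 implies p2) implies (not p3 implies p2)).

Satisfiable

1. not (Dia Box (not p3 implies p2) implies (not p3 implies p2)), u
2. Dia Box (not p3 implies p2), u
3. not (not p3 implies p2), u
4. not p3, u
5. not p2, u
6. Box (not p3 implies p2), v
Accessibility: uRv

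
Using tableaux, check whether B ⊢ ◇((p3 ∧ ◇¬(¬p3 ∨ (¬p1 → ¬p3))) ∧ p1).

Tableau for the negation ¬◇((p3 ∧ ◇¬(¬p3 ∨ (¬p1 → ¬p3))) ∧ p1):
1. ¬◇((p3 ∧ ◇¬(¬p3 ∨ (¬p1 → ¬p3))) ∧ p1), 0
2. ¬((p3 ∧ ◇¬(¬p3 ∨ (¬p1 → ¬p3))) ∧ p1), 0
3. ¬p1, 0
Accessibility: 0R0
The negation has an open branch (countermodel exists).

No, not valid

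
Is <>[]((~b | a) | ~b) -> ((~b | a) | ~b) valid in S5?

Yes, valid

Tableau for the negation ~(<>[]((~b | a) | ~b) -> ((~b | a) | ~b)):
1. ~(<>[]((~b | a) | ~b) -> ((~b | a) | ~b)), w0
2. <>[]((~b | a) | ~b), w0
3. ~((~b | a) | ~b), w0
4. ~(~b | a), w0
5. b, w0
6. ~a, w0
7. []((~b | a) | ~b), w1
8. (~b | a) | ~b, w0
9. (~b | a) | ~b, w1
10. ~b | a, w0
11. ~b, w1
12. a, w0
Accessibility: w0Rw0, w0Rw1, w1Rw0, w1Rw1
Branch closes: a and ~a both at w0.
Every branch of the negation's tableau closes; the branch above is one of them.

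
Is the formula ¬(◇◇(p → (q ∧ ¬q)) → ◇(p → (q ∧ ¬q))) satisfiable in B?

1. ¬(◇◇(p → (q ∧ ¬q)) → ◇(p → (q ∧ ¬q))), w0
2. ◇◇(p → (q ∧ ¬q)), w0
3. ¬◇(p → (q ∧ ¬q)), w0
4. ¬(p → (q ∧ ¬q)), w0
5. p, w0
6. ¬(q ∧ ¬q), w0
7. q, w0
8. ◇(p → (q ∧ ¬q)), w1
9. ¬(p → (q ∧ ¬q)), w1
10. p, w1
11. ¬(q ∧ ¬q), w1
12. q, w1
13. p → (q ∧ ¬q), w2
14. ¬p, w2
Accessibility: w0Rw0, w0Rw1, w1Rw0, w1Rw1, w1Rw2, w2Rw1, w2Rw2

Yes, satisfiable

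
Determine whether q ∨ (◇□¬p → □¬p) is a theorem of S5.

Valid

Tableau for the negation ¬(q ∨ (◇□¬p → □¬p)):
1. ¬(q ∨ (◇□¬p → □¬p)), w0
2. ¬q, w0   [¬∨-rule on 1]
3. ¬(◇□¬p → □¬p), w0   [¬∨-rule on 1]
4. ◇□¬p, w0   [¬→-rule on 3]
5. ¬□¬p, w0   [¬→-rule on 3]
6. □¬p, w1   [◇-rule on 4: fresh world w1, w0Rw1]
7. ¬p, w0   [□-rule on 6 via w1Rw0]
8. ¬p, w1   [□-rule on 6 via w1Rw1]
9. p, w2   [¬□-rule on 5: fresh world w2, w0Rw2]
10. ¬p, w2   [□-rule on 6 via w1Rw2]
Accessibility: w0Rw0, w0Rw1, w0Rw2, w1Rw0, w1Rw1, w1Rw2, w2Rw0, w2Rw1, w2Rw2
Branch closes: p and ¬p both at w2.
All branches of the negation close; one closing branch shown above.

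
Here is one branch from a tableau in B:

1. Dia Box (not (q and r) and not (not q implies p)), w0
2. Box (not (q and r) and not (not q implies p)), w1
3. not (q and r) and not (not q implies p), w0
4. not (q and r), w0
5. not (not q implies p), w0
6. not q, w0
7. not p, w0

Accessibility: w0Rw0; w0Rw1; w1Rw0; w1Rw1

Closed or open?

No atom appears with both signs at the same world.

Not closed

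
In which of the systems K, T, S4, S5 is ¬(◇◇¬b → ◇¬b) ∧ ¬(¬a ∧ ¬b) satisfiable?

S4-tableau for the formula:
1. ¬(◇◇¬b → ◇¬b) ∧ ¬(¬a ∧ ¬b), 0
2. ¬(◇◇¬b → ◇¬b), 0
3. ¬(¬a ∧ ¬b), 0
4. ◇◇¬b, 0
5. ¬◇¬b, 0
6. b, 0
7. ◇¬b, 1
8. b, 1
9. ¬b, 2
10. b, 2
Accessibility: 0R0, 0R1, 0R2, 1R1, 1R2, 2R2
Branch closes: b and ¬b both at 2.
Every branch closes (one shown): unsatisfiable in S4, hence also in S5 (every S5-frame is an S4-frame).
T-tableau for the formula:
1. ¬(◇◇¬b → ◇¬b) ∧ ¬(¬a ∧ ¬b), 0
2. ¬(◇◇¬b → ◇¬b), 0
3. ¬(¬a ∧ ¬b), 0
4. ◇◇¬b, 0
5. ¬◇¬b, 0
6. b, 0
7. ◇¬b, 1
8. b, 1
9. ¬b, 2
Accessibility: 0R0, 0R1, 1R1, 1R2, 2R2
Complete open branch: satisfiable in T, hence also in K (this T-model is also a K-model).

K, T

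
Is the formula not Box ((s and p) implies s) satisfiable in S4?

Unsatisfiable

1. not Box ((s and p) implies s), w0
2. not ((s and p) implies s), w1
3. s and p, w1
4. not s, w1
5. s, w1
6. p, w1
Accessibility: w0Rw0, w0Rw1, w1Rw1
Branch closes: s and not s both at w1.
All branches of the tableau close; one closing branch shown above.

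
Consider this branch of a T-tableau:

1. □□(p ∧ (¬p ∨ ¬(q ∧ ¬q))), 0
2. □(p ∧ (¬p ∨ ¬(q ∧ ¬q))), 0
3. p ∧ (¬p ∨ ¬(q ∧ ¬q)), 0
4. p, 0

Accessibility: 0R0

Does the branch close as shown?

There is no literal clash: for every atom and world, at most one sign appears.

No, open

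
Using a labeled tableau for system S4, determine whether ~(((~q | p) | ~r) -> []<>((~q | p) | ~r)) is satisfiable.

Satisfiable (open branch found)

1. ~(((~q | p) | ~r) -> []<>((~q | p) | ~r)), w0
2. (~q | p) | ~r, w0
3. ~[]<>((~q | p) | ~r), w0
4. ~r, w0
5. ~<>((~q | p) | ~r), w1
6. ~((~q | p) | ~r), w1
7. ~(~q | p), w1
8. r, w1
9. q, w1
10. ~p, w1
Accessibility: w0Rw0, w0Rw1, w1Rw1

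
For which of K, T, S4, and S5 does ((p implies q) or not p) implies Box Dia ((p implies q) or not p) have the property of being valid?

S5

S5-tableau for the negation not (((p implies q) or not p) implies Box Dia ((p implies q) or not p)):
1. not (((p implies q) or not p) implies Box Dia ((p implies q) or not p)), w0
2. (p implies q) or not p, w0   [neg-implies-rule on 1]
3. not Box Dia ((p implies q) or not p), w0   [neg-implies-rule on 1]
4. p implies q, w0   [or-rule on 2 (branches; this branch)]
5. q, w0   [implies-rule on 4 (branches; this branch)]
6. not Dia ((p implies q) or not p), w1   [neg-Box-rule on 3: fresh world w1, w0Rw1]
7. not ((p implies q) or not p), w0   [neg-Dia-rule on 6 via w1Rw0]
8. not (p implies q), w0   [neg-or-rule on 7]
9. p, w0   [neg-or-rule on 7]
10. not q, w0   [neg-implies-rule on 8]
Accessibility: w0Rw0, w0Rw1, w1Rw0, w1Rw1
Branch closes: q and not q both at w0.
Every branch closes (one shown): valid in S5.
S4-tableau for the negation not (((p implies q) or not p) implies Box Dia ((p implies q) or not p)):
1. not (((p implies q) or not p) implies Box Dia ((p implies q) or not p)), w0
2. (p implies q) or not p, w0   [neg-implies-rule on 1]
3. not Box Dia ((p implies q) or not p), w0   [neg-implies-rule on 1]
4. not p, w0   [or-rule on 2 (branches; this branch)]
5. not Dia ((p implies q) or not p), w1   [neg-Box-rule on 3: fresh world w1, w0Rw1]
6. not ((p implies q) or not p), w1   [neg-Dia-rule on 5 via w1Rw1]
7. not (p implies q), w1   [neg-or-rule on 6]
8. p, w1   [neg-or-rule on 6]
9. not q, w1   [neg-implies-rule on 7]
Accessibility: w0Rw0, w0Rw1, w1Rw1
Complete open branch: countermodel on an S4-frame, so not valid in S4, nor in K, T (the same frame is also a K-frame and a T-frame).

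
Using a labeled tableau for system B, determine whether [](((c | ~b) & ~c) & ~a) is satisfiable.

1. [](((c | ~b) & ~c) & ~a), u
2. ((c | ~b) & ~c) & ~a, u
3. (c | ~b) & ~c, u
4. ~a, u
5. c | ~b, u
6. ~c, u
7. ~b, u
Accessibility: uRu

Satisfiable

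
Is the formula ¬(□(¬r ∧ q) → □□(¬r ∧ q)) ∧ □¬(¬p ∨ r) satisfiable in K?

1. ¬(□(¬r ∧ q) → □□(¬r ∧ q)) ∧ □¬(¬p ∨ r), w0
2. ¬(□(¬r ∧ q) → □□(¬r ∧ q)), w0   [∧-rule on 1]
3. □¬(¬p ∨ r), w0   [∧-rule on 1]
4. □(¬r ∧ q), w0   [¬→-rule on 2]
5. ¬□□(¬r ∧ q), w0   [¬→-rule on 2]
6. ¬□(¬r ∧ q), w1   [¬□-rule on 5: fresh world w1, w0Rw1]
7. ¬(¬p ∨ r), w1   [□-rule on 3 via w0Rw1]
8. p, w1   [¬∨-rule on 7]
9. ¬r, w1   [¬∨-rule on 7]
10. ¬r ∧ q, w1   [□-rule on 4 via w0Rw1]
11. q, w1   [∧-rule on 10]
12. ¬(¬r ∧ q), w2   [¬□-rule on 6: fresh world w2, w1Rw2]
13. ¬q, w2   [¬∧-rule on 12 (branches; this branch)]
Accessibility: w0Rw1, w1Rw2

Satisfiable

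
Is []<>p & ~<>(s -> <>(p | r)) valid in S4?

Tableau for the negation ~([]<>p & ~<>(s -> <>(p | r))):
1. ~([]<>p & ~<>(s -> <>(p | r))), 0
2. <>(s -> <>(p | r)), 0
3. s -> <>(p | r), 1
4. <>(p | r), 1
5. p | r, 2
6. r, 2
Accessibility: 0R0, 0R1, 0R2, 1R1, 1R2, 2R2
The negation has an open branch (countermodel exists).

Invalid (countermodel exists)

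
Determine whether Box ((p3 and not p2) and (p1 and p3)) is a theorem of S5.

Tableau for the negation not Box ((p3 and not p2) and (p1 and p3)):
1. not Box ((p3 and not p2) and (p1 and p3)), 0
2. not ((p3 and not p2) and (p1 and p3)), 1   [neg-Box-rule on 1: fresh world 1, 0R1]
3. not (p1 and p3), 1   [neg-and-rule on 2 (branches; this branch)]
4. not p3, 1   [neg-and-rule on 3 (branches; this branch)]
Accessibility: 0R0, 0R1, 1R0, 1R1
The negation has an open branch (countermodel exists).

No, not valid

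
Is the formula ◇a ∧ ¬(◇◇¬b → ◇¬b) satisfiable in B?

Satisfiable

1. ◇a ∧ ¬(◇◇¬b → ◇¬b), u
2. ◇a, u
3. ¬(◇◇¬b → ◇¬b), u
4. ◇◇¬b, u
5. ¬◇¬b, u
6. b, u
7. a, v
8. b, v
9. ◇¬b, w
10. b, w
11. ¬b, x
Accessibility: uRu, uRv, uRw, vRu, vRv, wRu, wRw, wRx, xRw, xRx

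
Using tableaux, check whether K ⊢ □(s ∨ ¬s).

Yes, valid

Tableau for the negation ¬□(s ∨ ¬s):
1. ¬□(s ∨ ¬s), u
2. ¬(s ∨ ¬s), v
3. ¬s, v
4. s, v
Accessibility: uRv
Branch closes: s and ¬s both at v.
All branches of the negation close; one closing branch shown above.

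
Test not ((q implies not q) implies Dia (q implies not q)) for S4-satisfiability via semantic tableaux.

Unsatisfiable (every branch closes)

1. not ((q implies not q) implies Dia (q implies not q)), w0
2. q implies not q, w0   [neg-implies-rule on 1]
3. not Dia (q implies not q), w0   [neg-implies-rule on 1]
4. not (q implies not q), w0   [neg-Dia-rule on 3 via w0Rw0]
5. q, w0   [neg-implies-rule on 4]
6. not q, w0   [implies-rule on 2 (branches; this branch)]
Accessibility: w0Rw0
Branch closes: q and not q both at w0.
Every branch closes; the branch above is one of them.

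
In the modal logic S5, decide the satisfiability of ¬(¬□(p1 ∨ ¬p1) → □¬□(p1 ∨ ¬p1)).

Unsatisfiable (every branch closes)

1. ¬(¬□(p1 ∨ ¬p1) → □¬□(p1 ∨ ¬p1)), 0
2. ¬□(p1 ∨ ¬p1), 0
3. ¬□¬□(p1 ∨ ¬p1), 0
4. ¬(p1 ∨ ¬p1), 1
5. ¬p1, 1
6. p1, 1
Accessibility: 0R0, 0R1, 1R0, 1R1
Branch closes: p1 and ¬p1 both at 1.
(One branch shown.) All branches close.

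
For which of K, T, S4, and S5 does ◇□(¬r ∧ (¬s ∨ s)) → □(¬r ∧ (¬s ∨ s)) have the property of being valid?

S4-tableau for the negation ¬(◇□(¬r ∧ (¬s ∨ s)) → □(¬r ∧ (¬s ∨ s))):
1. ¬(◇□(¬r ∧ (¬s ∨ s)) → □(¬r ∧ (¬s ∨ s))), 0
2. ◇□(¬r ∧ (¬s ∨ s)), 0   [¬→-rule on 1]
3. ¬□(¬r ∧ (¬s ∨ s)), 0   [¬→-rule on 1]
4. □(¬r ∧ (¬s ∨ s)), 1   [◇-rule on 2: fresh world 1, 0R1]
5. ¬r ∧ (¬s ∨ s), 1   [□-rule on 4 via 1R1]
6. ¬r, 1   [∧-rule on 5]
7. ¬s ∨ s, 1   [∧-rule on 5]
8. s, 1   [∨-rule on 7 (branches; this branch)]
9. ¬(¬r ∧ (¬s ∨ s)), 2   [¬□-rule on 3: fresh world 2, 0R2]
10. r, 2   [¬∧-rule on 9 (branches; this branch)]
Accessibility: 0R0, 0R1, 0R2, 1R1, 2R2
Complete open branch: countermodel on an S4-frame, so not valid in S4, nor in K, T (the same frame is also a K-frame and a T-frame).
S5-tableau for the negation ¬(◇□(¬r ∧ (¬s ∨ s)) → □(¬r ∧ (¬s ∨ s))):
1. ¬(◇□(¬r ∧ (¬s ∨ s)) → □(¬r ∧ (¬s ∨ s))), 0
2. ◇□(¬r ∧ (¬s ∨ s)), 0   [¬→-rule on 1]
3. ¬□(¬r ∧ (¬s ∨ s)), 0   [¬→-rule on 1]
4. □(¬r ∧ (¬s ∨ s)), 1   [◇-rule on 2: fresh world 1, 0R1]
5. ¬r ∧ (¬s ∨ s), 0   [□-rule on 4 via 1R0]
6. ¬r, 0   [∧-rule on 5]
7. ¬s ∨ s, 0   [∧-rule on 5]
8. ¬r ∧ (¬s ∨ s), 1   [□-rule on 4 via 1R1]
9. ¬r, 1   [∧-rule on 8]
10. ¬s ∨ s, 1   [∧-rule on 8]
11. s, 0   [∨-rule on 7 (branches; this branch)]
12. s, 1   [∨-rule on 10 (branches; this branch)]
13. ¬(¬r ∧ (¬s ∨ s)), 2   [¬□-rule on 3: fresh world 2, 0R2]
14. ¬r ∧ (¬s ∨ s), 2   [□-rule on 4 via 1R2]
15. ¬r, 2   [∧-rule on 14]
16. ¬s ∨ s, 2   [∧-rule on 14]
17. ¬(¬s ∨ s), 2   [¬∧-rule on 13 (branches; this branch)]
18. s, 2   [¬∨-rule on 17]
19. ¬s, 2   [¬∨-rule on 17]
Accessibility: 0R0, 0R1, 0R2, 1R0, 1R1, 1R2, 2R0, 2R1, 2R2
Branch closes: s and ¬s both at 2.
Every branch closes (one shown): valid in S5.

S5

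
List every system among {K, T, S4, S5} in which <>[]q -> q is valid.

S4-tableau for the negation ~(<>[]q -> q):
1. ~(<>[]q -> q), u
2. <>[]q, u
3. ~q, u
4. []q, v
5. q, v
Accessibility: uRu, uRv, vRv
Complete open branch: countermodel on an S4-frame, so not valid in S4, nor in K, T (the same frame is also a K-frame and a T-frame).
S5-tableau for the negation ~(<>[]q -> q):
1. ~(<>[]q -> q), u
2. <>[]q, u
3. ~q, u
4. []q, v
5. q, u
Accessibility: uRu, uRv, vRu, vRv
Branch closes: q and ~q both at u.
Every branch closes (one shown): valid in S5.

S5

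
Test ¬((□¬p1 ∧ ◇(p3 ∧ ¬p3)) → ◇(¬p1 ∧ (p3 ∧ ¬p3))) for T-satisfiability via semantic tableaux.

Unsatisfiable (every branch closes)

1. ¬((□¬p1 ∧ ◇(p3 ∧ ¬p3)) → ◇(¬p1 ∧ (p3 ∧ ¬p3))), u
2. □¬p1 ∧ ◇(p3 ∧ ¬p3), u
3. ¬◇(¬p1 ∧ (p3 ∧ ¬p3)), u
4. □¬p1, u
5. ◇(p3 ∧ ¬p3), u
6. ¬(¬p1 ∧ (p3 ∧ ¬p3)), u
7. ¬p1, u
8. ¬(p3 ∧ ¬p3), u
9. p3, u
10. p3 ∧ ¬p3, v
11. p3, v
12. ¬p3, v
Accessibility: uRu, uRv, vRv
Branch closes: p3 and ¬p3 both at v.
(One branch shown.) All branches close.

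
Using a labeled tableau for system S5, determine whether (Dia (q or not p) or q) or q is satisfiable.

1. (Dia (q or not p) or q) or q, 0
2. q, 0
Accessibility: 0R0

Satisfiable (open branch found)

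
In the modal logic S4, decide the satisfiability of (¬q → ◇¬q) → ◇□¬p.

1. (¬q → ◇¬q) → ◇□¬p, u
2. ◇□¬p, u
3. □¬p, v
4. ¬p, v
Accessibility: uRu, uRv, vRv

Satisfiable (open branch found)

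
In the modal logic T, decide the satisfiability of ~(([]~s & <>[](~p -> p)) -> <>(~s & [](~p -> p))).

1. ~(([]~s & <>[](~p -> p)) -> <>(~s & [](~p -> p))), w0
2. []~s & <>[](~p -> p), w0
3. ~<>(~s & [](~p -> p)), w0
4. []~s, w0
5. <>[](~p -> p), w0
6. ~(~s & [](~p -> p)), w0
7. ~s, w0
8. ~[](~p -> p), w0
9. [](~p -> p), w1
10. ~(~s & [](~p -> p)), w1
11. ~s, w1
12. ~p -> p, w1
13. ~[](~p -> p), w1
14. p, w1
15. ~(~p -> p), w2
16. ~p, w2
17. ~(~s & [](~p -> p)), w2
18. ~s, w2
19. ~[](~p -> p), w2
20. ~(~p -> p), w3
21. ~p, w3
22. ~p -> p, w3
23. p, w3
Accessibility: w0Rw0, w0Rw1, w0Rw2, w1Rw1, w1Rw3, w2Rw2, w3Rw3
Branch closes: p and ~p both at w3.
Every branch closes; the branch above is one of them.

No, unsatisfiable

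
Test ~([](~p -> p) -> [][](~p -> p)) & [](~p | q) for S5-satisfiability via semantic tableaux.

1. ~([](~p -> p) -> [][](~p -> p)) & [](~p | q), u
2. ~([](~p -> p) -> [][](~p -> p)), u
3. [](~p | q), u
4. [](~p -> p), u
5. ~[][](~p -> p), u
6. ~p | q, u
7. ~p -> p, u
8. q, u
9. p, u
10. ~[](~p -> p), v
11. ~p | q, v
12. ~p -> p, v
13. q, v
14. p, v
15. ~(~p -> p), w
16. ~p, w
17. ~p | q, w
18. ~p -> p, w
19. q, w
20. p, w
Accessibility: uRu, uRv, uRw, vRu, vRv, vRw, wRu, wRv, wRw
Branch closes: p and ~p both at w.
Every branch closes; the branch above is one of them.

Unsatisfiable (every branch closes)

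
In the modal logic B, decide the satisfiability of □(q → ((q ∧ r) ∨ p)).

1. □(q → ((q ∧ r) ∨ p)), u
2. q → ((q ∧ r) ∨ p), u   [□-rule on 1 via uRu]
3. (q ∧ r) ∨ p, u   [→-rule on 2 (branches; this branch)]
4. p, u   [∨-rule on 3 (branches; this branch)]
Accessibility: uRu

Satisfiable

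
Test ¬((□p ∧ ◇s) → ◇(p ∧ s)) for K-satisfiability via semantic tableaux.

Unsatisfiable

1. ¬((□p ∧ ◇s) → ◇(p ∧ s)), w0
2. □p ∧ ◇s, w0
3. ¬◇(p ∧ s), w0
4. □p, w0
5. ◇s, w0
6. s, w1
7. ¬(p ∧ s), w1
8. p, w1
9. ¬s, w1
Accessibility: w0Rw1
Branch closes: s and ¬s both at w1.
All branches of the tableau close; one closing branch shown above.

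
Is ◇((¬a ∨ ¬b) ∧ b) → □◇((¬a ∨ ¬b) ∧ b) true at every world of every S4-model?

Invalid (countermodel exists)

Tableau for the negation ¬(◇((¬a ∨ ¬b) ∧ b) → □◇((¬a ∨ ¬b) ∧ b)):
1. ¬(◇((¬a ∨ ¬b) ∧ b) → □◇((¬a ∨ ¬b) ∧ b)), 0
2. ◇((¬a ∨ ¬b) ∧ b), 0
3. ¬□◇((¬a ∨ ¬b) ∧ b), 0
4. (¬a ∨ ¬b) ∧ b, 1
5. ¬a ∨ ¬b, 1
6. b, 1
7. ¬a, 1
8. ¬◇((¬a ∨ ¬b) ∧ b), 2
9. ¬((¬a ∨ ¬b) ∧ b), 2
10. ¬b, 2
Accessibility: 0R0, 0R1, 0R2, 1R1, 2R2
The negation has an open branch (countermodel exists).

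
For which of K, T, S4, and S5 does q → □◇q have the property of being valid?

S5

S4-tableau for the negation ¬(q → □◇q):
1. ¬(q → □◇q), u
2. q, u
3. ¬□◇q, u
4. ¬◇q, v
5. ¬q, v
Accessibility: uRu, uRv, vRv
Complete open branch: countermodel on an S4-frame, so not valid in S4, nor in K, T (the same frame is also a K-frame and a T-frame).
S5-tableau for the negation ¬(q → □◇q):
1. ¬(q → □◇q), u
2. q, u
3. ¬□◇q, u
4. ¬◇q, v
5. ¬q, u
Accessibility: uRu, uRv, vRu, vRv
Branch closes: q and ¬q both at u.
Every branch closes (one shown): valid in S5.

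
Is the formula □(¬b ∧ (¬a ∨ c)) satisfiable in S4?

1. □(¬b ∧ (¬a ∨ c)), u
2. ¬b ∧ (¬a ∨ c), u   [□-rule on 1 via uRu]
3. ¬b, u   [∧-rule on 2]
4. ¬a ∨ c, u   [∧-rule on 2]
5. c, u   [∨-rule on 4 (branches; this branch)]
Accessibility: uRu

Yes, satisfiable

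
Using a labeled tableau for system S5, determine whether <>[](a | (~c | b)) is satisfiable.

1. <>[](a | (~c | b)), w0
2. [](a | (~c | b)), w1
3. a | (~c | b), w0
4. a | (~c | b), w1
5. ~c | b, w0
6. ~c | b, w1
7. b, w0
8. b, w1
Accessibility: w0Rw0, w0Rw1, w1Rw0, w1Rw1

Satisfiable (open branch found)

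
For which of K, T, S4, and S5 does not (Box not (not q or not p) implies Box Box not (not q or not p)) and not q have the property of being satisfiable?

K

K-tableau for the formula:
1. not (Box not (not q or not p) implies Box Box not (not q or not p)) and not q, 0
2. not (Box not (not q or not p) implies Box Box not (not q or not p)), 0   [and-rule on 1]
3. not q, 0   [and-rule on 1]
4. Box not (not q or not p), 0   [neg-implies-rule on 2]
5. not Box Box not (not q or not p), 0   [neg-implies-rule on 2]
6. not Box not (not q or not p), 1   [neg-Box-rule on 5: fresh world 1, 0R1]
7. not (not q or not p), 1   [Box-rule on 4 via 0R1]
8. q, 1   [neg-or-rule on 7]
9. p, 1   [neg-or-rule on 7]
10. not q or not p, 2   [neg-Box-rule on 6: fresh world 2, 1R2]
11. not p, 2   [or-rule on 10 (branches; this branch)]
Accessibility: 0R1, 1R2
Complete open branch: satisfiable in K.
T-tableau for the formula:
1. not (Box not (not q or not p) implies Box Box not (not q or not p)) and not q, 0
2. not (Box not (not q or not p) implies Box Box not (not q or not p)), 0   [and-rule on 1]
3. not q, 0   [and-rule on 1]
4. Box not (not q or not p), 0   [neg-implies-rule on 2]
5. not Box Box not (not q or not p), 0   [neg-implies-rule on 2]
6. not (not q or not p), 0   [Box-rule on 4 via 0R0]
7. q, 0   [neg-or-rule on 6]
8. p, 0   [neg-or-rule on 6]
Accessibility: 0R0
Branch closes: q and not q both at 0.
Every branch closes (one shown): unsatisfiable in T, hence also in S4, S5 (every S4/S5-frame is a T-frame).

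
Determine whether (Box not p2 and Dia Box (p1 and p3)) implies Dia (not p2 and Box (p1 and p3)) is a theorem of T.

Tableau for the negation not ((Box not p2 and Dia Box (p1 and p3)) implies Dia (not p2 and Box (p1 and p3))):
1. not ((Box not p2 and Dia Box (p1 and p3)) implies Dia (not p2 and Box (p1 and p3))), w0
2. Box not p2 and Dia Box (p1 and p3), w0   [neg-implies-rule on 1]
3. not Dia (not p2 and Box (p1 and p3)), w0   [neg-implies-rule on 1]
4. Box not p2, w0   [and-rule on 2]
5. Dia Box (p1 and p3), w0   [and-rule on 2]
6. not (not p2 and Box (p1 and p3)), w0   [neg-Dia-rule on 3 via w0Rw0]
7. not p2, w0   [Box-rule on 4 via w0Rw0]
8. not Box (p1 and p3), w0   [neg-and-rule on 6 (branches; this branch)]
9. Box (p1 and p3), w1   [Dia-rule on 5: fresh world w1, w0Rw1]
10. not (not p2 and Box (p1 and p3)), w1   [neg-Dia-rule on 3 via w0Rw1]
11. not p2, w1   [Box-rule on 4 via w0Rw1]
12. p1 and p3, w1   [Box-rule on 9 via w1Rw1]
13. p1, w1   [and-rule on 12]
14. p3, w1   [and-rule on 12]
15. not Box (p1 and p3), w1   [neg-and-rule on 10 (branches; this branch)]
16. not (p1 and p3), w2   [neg-Box-rule on 8: fresh world w2, w0Rw2]
17. not (not p2 and Box (p1 and p3)), w2   [neg-Dia-rule on 3 via w0Rw2]
18. not p2, w2   [Box-rule on 4 via w0Rw2]
19. not p3, w2   [neg-and-rule on 16 (branches; this branch)]
20. not Box (p1 and p3), w2   [neg-and-rule on 17 (branches; this branch)]
21. not (p1 and p3), w3   [neg-Box-rule on 15: fresh world w3, w1Rw3]
22. p1 and p3, w3   [Box-rule on 9 via w1Rw3]
23. p1, w3   [and-rule on 22]
24. p3, w3   [and-rule on 22]
25. not p3, w3   [neg-and-rule on 21 (branches; this branch)]
Accessibility: w0Rw0, w0Rw1, w0Rw2, w1Rw1, w1Rw3, w2Rw2, w3Rw3
Branch closes: p3 and not p3 both at w3.
All branches of the negation close; one closing branch shown above.

Valid in T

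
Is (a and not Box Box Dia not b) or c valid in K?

Not valid

Tableau for the negation not ((a and not Box Box Dia not b) or c):
1. not ((a and not Box Box Dia not b) or c), 0
2. not (a and not Box Box Dia not b), 0   [neg-or-rule on 1]
3. not c, 0   [neg-or-rule on 1]
4. Box Box Dia not b, 0   [neg-and-rule on 2 (branches; this branch)]
The negation has an open branch (countermodel exists).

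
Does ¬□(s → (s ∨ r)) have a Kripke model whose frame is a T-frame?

Unsatisfiable

1. ¬□(s → (s ∨ r)), w0
2. ¬(s → (s ∨ r)), w1   [¬□-rule on 1: fresh world w1, w0Rw1]
3. s, w1   [¬→-rule on 2]
4. ¬(s ∨ r), w1   [¬→-rule on 2]
5. ¬s, w1   [¬∨-rule on 4]
6. ¬r, w1   [¬∨-rule on 4]
Accessibility: w0Rw0, w0Rw1, w1Rw1
Branch closes: s and ¬s both at w1.
(One branch shown.) All branches close.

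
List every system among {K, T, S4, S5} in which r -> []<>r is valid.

S5

S5-tableau for the negation ~(r -> []<>r):
1. ~(r -> []<>r), u
2. r, u
3. ~[]<>r, u
4. ~<>r, v
5. ~r, u
Accessibility: uRu, uRv, vRu, vRv
Branch closes: r and ~r both at u.
Every branch closes (one shown): valid in S5.
S4-tableau for the negation ~(r -> []<>r):
1. ~(r -> []<>r), u
2. r, u
3. ~[]<>r, u
4. ~<>r, v
5. ~r, v
Accessibility: uRu, uRv, vRv
Complete open branch: countermodel on an S4-frame, so not valid in S4, nor in K, T (the same frame is also a K-frame and a T-frame).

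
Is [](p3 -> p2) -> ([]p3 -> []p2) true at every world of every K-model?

Valid

Tableau for the negation ~([](p3 -> p2) -> ([]p3 -> []p2)):
1. ~([](p3 -> p2) -> ([]p3 -> []p2)), u
2. [](p3 -> p2), u
3. ~([]p3 -> []p2), u
4. []p3, u
5. ~[]p2, u
6. ~p2, v
7. p3 -> p2, v
8. p3, v
9. p2, v
Accessibility: uRv
Branch closes: p2 and ~p2 both at v.
Every branch of the negation's tableau closes; the branch above is one of them.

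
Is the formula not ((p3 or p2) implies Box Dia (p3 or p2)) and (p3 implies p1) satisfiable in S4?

Satisfiable (open branch found)

1. not ((p3 or p2) implies Box Dia (p3 or p2)) and (p3 implies p1), w0
2. not ((p3 or p2) implies Box Dia (p3 or p2)), w0
3. p3 implies p1, w0
4. p3 or p2, w0
5. not Box Dia (p3 or p2), w0
6. p1, w0
7. p2, w0
8. not Dia (p3 or p2), w1
9. not (p3 or p2), w1
10. not p3, w1
11. not p2, w1
Accessibility: w0Rw0, w0Rw1, w1Rw1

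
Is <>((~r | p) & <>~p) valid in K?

Tableau for the negation ~<>((~r | p) & <>~p):
1. ~<>((~r | p) & <>~p), 0
The negation has an open branch (countermodel exists).

No, not valid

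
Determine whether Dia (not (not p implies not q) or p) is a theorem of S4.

No, not valid

Tableau for the negation not Dia (not (not p implies not q) or p):
1. not Dia (not (not p implies not q) or p), w0
2. not (not (not p implies not q) or p), w0   [neg-Dia-rule on 1 via w0Rw0]
3. not p implies not q, w0   [neg-or-rule on 2]
4. not p, w0   [neg-or-rule on 2]
5. not q, w0   [implies-rule on 3 (branches; this branch)]
Accessibility: w0Rw0
The negation has an open branch (countermodel exists).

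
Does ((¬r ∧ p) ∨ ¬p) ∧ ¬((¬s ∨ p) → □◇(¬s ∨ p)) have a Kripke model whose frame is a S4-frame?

1. ((¬r ∧ p) ∨ ¬p) ∧ ¬((¬s ∨ p) → □◇(¬s ∨ p)), u
2. (¬r ∧ p) ∨ ¬p, u
3. ¬((¬s ∨ p) → □◇(¬s ∨ p)), u
4. ¬s ∨ p, u
5. ¬□◇(¬s ∨ p), u
6. ¬p, u
7. ¬s, u
8. ¬◇(¬s ∨ p), v
9. ¬(¬s ∨ p), v
10. s, v
11. ¬p, v
Accessibility: uRu, uRv, vRv

Satisfiable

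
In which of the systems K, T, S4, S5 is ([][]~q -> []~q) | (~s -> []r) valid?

K-tableau for the negation ~(([][]~q -> []~q) | (~s -> []r)):
1. ~(([][]~q -> []~q) | (~s -> []r)), u
2. ~([][]~q -> []~q), u
3. ~(~s -> []r), u
4. [][]~q, u
5. ~[]~q, u
6. ~s, u
7. ~[]r, u
8. q, v
9. []~q, v
10. ~r, w
11. []~q, w
Accessibility: uRv, uRw
Complete open branch: countermodel on a K-frame, so not valid in K.
T-tableau for the negation ~(([][]~q -> []~q) | (~s -> []r)):
1. ~(([][]~q -> []~q) | (~s -> []r)), u
2. ~([][]~q -> []~q), u
3. ~(~s -> []r), u
4. [][]~q, u
5. ~[]~q, u
6. ~s, u
7. ~[]r, u
8. []~q, u
9. ~q, u
10. q, v
11. []~q, v
12. ~q, v
Accessibility: uRu, uRv, vRv
Branch closes: q and ~q both at v.
Every branch closes (one shown): valid in T, hence also in S4, S5 (every theorem of T is a theorem of S4 and S5).

T, S4, S5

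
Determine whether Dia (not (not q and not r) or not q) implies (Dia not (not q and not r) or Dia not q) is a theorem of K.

Valid

Tableau for the negation not (Dia (not (not q and not r) or not q) implies (Dia not (not q and not r) or Dia not q)):
1. not (Dia (not (not q and not r) or not q) implies (Dia not (not q and not r) or Dia not q)), w0
2. Dia (not (not q and not r) or not q), w0
3. not (Dia not (not q and not r) or Dia not q), w0
4. not Dia not (not q and not r), w0
5. not Dia not q, w0
6. not (not q and not r) or not q, w1
7. not q and not r, w1
8. not q, w1
9. not r, w1
10. q, w1
Accessibility: w0Rw1
Branch closes: q and not q both at w1.
Every branch of the negation's tableau closes; the branch above is one of them.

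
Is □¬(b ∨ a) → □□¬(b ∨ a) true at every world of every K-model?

Tableau for the negation ¬(□¬(b ∨ a) → □□¬(b ∨ a)):
1. ¬(□¬(b ∨ a) → □□¬(b ∨ a)), 0
2. □¬(b ∨ a), 0   [¬→-rule on 1]
3. ¬□□¬(b ∨ a), 0   [¬→-rule on 1]
4. ¬□¬(b ∨ a), 1   [¬□-rule on 3: fresh world 1, 0R1]
5. ¬(b ∨ a), 1   [□-rule on 2 via 0R1]
6. ¬b, 1   [¬∨-rule on 5]
7. ¬a, 1   [¬∨-rule on 5]
8. b ∨ a, 2   [¬□-rule on 4: fresh world 2, 1R2]
9. a, 2   [∨-rule on 8 (branches; this branch)]
Accessibility: 0R1, 1R2
The negation has an open branch (countermodel exists).

No, not valid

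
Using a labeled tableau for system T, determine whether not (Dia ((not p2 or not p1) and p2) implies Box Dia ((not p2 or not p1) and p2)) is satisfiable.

1. not (Dia ((not p2 or not p1) and p2) implies Box Dia ((not p2 or not p1) and p2)), w0
2. Dia ((not p2 or not p1) and p2), w0
3. not Box Dia ((not p2 or not p1) and p2), w0
4. (not p2 or not p1) and p2, w1
5. not p2 or not p1, w1
6. p2, w1
7. not p1, w1
8. not Dia ((not p2 or not p1) and p2), w2
9. not ((not p2 or not p1) and p2), w2
10. not p2, w2
Accessibility: w0Rw0, w0Rw1, w0Rw2, w1Rw1, w2Rw2

Yes, satisfiable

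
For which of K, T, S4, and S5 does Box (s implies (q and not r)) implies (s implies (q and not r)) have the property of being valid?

T, S4, S5

T-tableau for the negation not (Box (s implies (q and not r)) implies (s implies (q and not r))):
1. not (Box (s implies (q and not r)) implies (s implies (q and not r))), 0
2. Box (s implies (q and not r)), 0   [neg-implies-rule on 1]
3. not (s implies (q and not r)), 0   [neg-implies-rule on 1]
4. s, 0   [neg-implies-rule on 3]
5. not (q and not r), 0   [neg-implies-rule on 3]
6. s implies (q and not r), 0   [Box-rule on 2 via 0R0]
7. r, 0   [neg-and-rule on 5 (branches; this branch)]
8. q and not r, 0   [implies-rule on 6 (branches; this branch)]
9. q, 0   [and-rule on 8]
10. not r, 0   [and-rule on 8]
Accessibility: 0R0
Branch closes: r and not r both at 0.
Every branch closes (one shown): valid in T, hence also in S4, S5 (every theorem of T is a theorem of S4 and S5).
K-tableau for the negation not (Box (s implies (q and not r)) implies (s implies (q and not r))):
1. not (Box (s implies (q and not r)) implies (s implies (q and not r))), 0
2. Box (s implies (q and not r)), 0   [neg-implies-rule on 1]
3. not (s implies (q and not r)), 0   [neg-implies-rule on 1]
4. s, 0   [neg-implies-rule on 3]
5. not (q and not r), 0   [neg-implies-rule on 3]
6. r, 0   [neg-and-rule on 5 (branches; this branch)]
Complete open branch: countermodel on a K-frame, so not valid in K.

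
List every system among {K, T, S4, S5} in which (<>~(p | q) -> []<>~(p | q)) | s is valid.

S5-tableau for the negation ~((<>~(p | q) -> []<>~(p | q)) | s):
1. ~((<>~(p | q) -> []<>~(p | q)) | s), u
2. ~(<>~(p | q) -> []<>~(p | q)), u
3. ~s, u
4. <>~(p | q), u
5. ~[]<>~(p | q), u
6. ~(p | q), v
7. ~p, v
8. ~q, v
9. ~<>~(p | q), w
10. p | q, u
11. p | q, v
12. p | q, w
13. q, u
14. q, v
Accessibility: uRu, uRv, uRw, vRu, vRv, vRw, wRu, wRv, wRw
Branch closes: q and ~q both at v.
Every branch closes (one shown): valid in S5.
S4-tableau for the negation ~((<>~(p | q) -> []<>~(p | q)) | s):
1. ~((<>~(p | q) -> []<>~(p | q)) | s), u
2. ~(<>~(p | q) -> []<>~(p | q)), u
3. ~s, u
4. <>~(p | q), u
5. ~[]<>~(p | q), u
6. ~(p | q), v
7. ~p, v
8. ~q, v
9. ~<>~(p | q), w
10. p | q, w
11. q, w
Accessibility: uRu, uRv, uRw, vRv, wRw
Complete open branch: countermodel on an S4-frame, so not valid in S4, nor in K, T (the same frame is also a K-frame and a T-frame).

S5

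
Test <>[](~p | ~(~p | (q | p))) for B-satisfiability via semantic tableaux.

Yes, satisfiable

1. <>[](~p | ~(~p | (q | p))), w0
2. [](~p | ~(~p | (q | p))), w1   [<>-rule on 1: fresh world w1, w0Rw1]
3. ~p | ~(~p | (q | p)), w0   [[]-rule on 2 via w1Rw0]
4. ~p | ~(~p | (q | p)), w1   [[]-rule on 2 via w1Rw1]
5. ~p, w0   [|-rule on 3 (branches; this branch)]
6. ~p, w1   [|-rule on 4 (branches; this branch)]
Accessibility: w0Rw0, w0Rw1, w1Rw0, w1Rw1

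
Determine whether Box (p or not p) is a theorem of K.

Tableau for the negation not Box (p or not p):
1. not Box (p or not p), u
2. not (p or not p), v   [neg-Box-rule on 1: fresh world v, uRv]
3. not p, v   [neg-or-rule on 2]
4. p, v   [neg-or-rule on 2]
Accessibility: uRv
Branch closes: p and not p both at v.
Every branch of the negation's tableau closes; the branch above is one of them.

Valid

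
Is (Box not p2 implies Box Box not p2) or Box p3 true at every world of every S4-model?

Tableau for the negation not ((Box not p2 implies Box Box not p2) or Box p3):
1. not ((Box not p2 implies Box Box not p2) or Box p3), w0
2. not (Box not p2 implies Box Box not p2), w0
3. not Box p3, w0
4. Box not p2, w0
5. not Box Box not p2, w0
6. not p2, w0
7. not p3, w1
8. not p2, w1
9. not Box not p2, w2
10. not p2, w2
11. p2, w3
12. not p2, w3
Accessibility: w0Rw0, w0Rw1, w0Rw2, w0Rw3, w1Rw1, w2Rw2, w2Rw3, w3Rw3
Branch closes: p2 and not p2 both at w3.
Every branch of the negation's tableau closes; the branch above is one of them.

Valid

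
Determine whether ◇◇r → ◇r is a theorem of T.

No, not valid

Tableau for the negation ¬(◇◇r → ◇r):
1. ¬(◇◇r → ◇r), u
2. ◇◇r, u
3. ¬◇r, u
4. ¬r, u
5. ◇r, v
6. ¬r, v
7. r, w
Accessibility: uRu, uRv, vRv, vRw, wRw
The negation has an open branch (countermodel exists).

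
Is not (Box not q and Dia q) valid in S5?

Valid in S5

Tableau for the negation Box not q and Dia q:
1. Box not q and Dia q, 0
2. Box not q, 0
3. Dia q, 0
4. not q, 0
5. q, 1
6. not q, 1
Accessibility: 0R0, 0R1, 1R0, 1R1
Branch closes: q and not q both at 1.
Every branch of the negation's tableau closes; the branch above is one of them.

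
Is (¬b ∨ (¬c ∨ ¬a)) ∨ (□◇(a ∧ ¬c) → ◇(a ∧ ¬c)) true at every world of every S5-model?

Valid in S5

Tableau for the negation ¬((¬b ∨ (¬c ∨ ¬a)) ∨ (□◇(a ∧ ¬c) → ◇(a ∧ ¬c))):
1. ¬((¬b ∨ (¬c ∨ ¬a)) ∨ (□◇(a ∧ ¬c) → ◇(a ∧ ¬c))), w0
2. ¬(¬b ∨ (¬c ∨ ¬a)), w0
3. ¬(□◇(a ∧ ¬c) → ◇(a ∧ ¬c)), w0
4. b, w0
5. ¬(¬c ∨ ¬a), w0
6. □◇(a ∧ ¬c), w0
7. ¬◇(a ∧ ¬c), w0
8. c, w0
9. a, w0
10. ◇(a ∧ ¬c), w0
11. ¬(a ∧ ¬c), w0
12. a ∧ ¬c, w1
13. a, w1
14. ¬c, w1
15. ◇(a ∧ ¬c), w1
16. ¬(a ∧ ¬c), w1
17. c, w1
Accessibility: w0Rw0, w0Rw1, w1Rw0, w1Rw1
Branch closes: c and ¬c both at w1.
All branches of the negation close; one closing branch shown above.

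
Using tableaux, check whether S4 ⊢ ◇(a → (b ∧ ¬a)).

Tableau for the negation ¬◇(a → (b ∧ ¬a)):
1. ¬◇(a → (b ∧ ¬a)), u
2. ¬(a → (b ∧ ¬a)), u
3. a, u
4. ¬(b ∧ ¬a), u
Accessibility: uRu
The negation has an open branch (countermodel exists).

No, not valid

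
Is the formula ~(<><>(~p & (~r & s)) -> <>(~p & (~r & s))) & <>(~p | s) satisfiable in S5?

Unsatisfiable

1. ~(<><>(~p & (~r & s)) -> <>(~p & (~r & s))) & <>(~p | s), u
2. ~(<><>(~p & (~r & s)) -> <>(~p & (~r & s))), u
3. <>(~p | s), u
4. <><>(~p & (~r & s)), u
5. ~<>(~p & (~r & s)), u
6. ~(~p & (~r & s)), u
7. ~(~r & s), u
8. ~s, u
9. ~p | s, v
10. ~(~p & (~r & s)), v
11. s, v
12. ~(~r & s), v
13. r, v
14. <>(~p & (~r & s)), w
15. ~(~p & (~r & s)), w
16. ~(~r & s), w
17. ~s, w
18. ~p & (~r & s), x
19. ~p, x
20. ~r & s, x
21. ~r, x
22. s, x
23. ~(~p & (~r & s)), x
24. ~(~r & s), x
25. ~s, x
Accessibility: uRu, uRv, uRw, uRx, vRu, vRv, vRw, vRx, wRu, wRv, wRw, wRx, xRu, xRv, xRw, xRx
Branch closes: s and ~s both at x.
(One branch shown.) All branches close.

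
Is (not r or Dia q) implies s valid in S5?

Invalid (countermodel exists)

Tableau for the negation not ((not r or Dia q) implies s):
1. not ((not r or Dia q) implies s), u
2. not r or Dia q, u
3. not s, u
4. Dia q, u
5. q, v
Accessibility: uRu, uRv, vRu, vRv
The negation has an open branch (countermodel exists).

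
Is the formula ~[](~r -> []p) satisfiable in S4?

Yes, satisfiable

1. ~[](~r -> []p), 0
2. ~(~r -> []p), 1   [~[]-rule on 1: fresh world 1, 0R1]
3. ~r, 1   [~->-rule on 2]
4. ~[]p, 1   [~->-rule on 2]
5. ~p, 2   [~[]-rule on 4: fresh world 2, 1R2]
Accessibility: 0R0, 0R1, 0R2, 1R1, 1R2, 2R2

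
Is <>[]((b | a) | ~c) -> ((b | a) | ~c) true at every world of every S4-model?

Tableau for the negation ~(<>[]((b | a) | ~c) -> ((b | a) | ~c)):
1. ~(<>[]((b | a) | ~c) -> ((b | a) | ~c)), w0
2. <>[]((b | a) | ~c), w0
3. ~((b | a) | ~c), w0
4. ~(b | a), w0
5. c, w0
6. ~b, w0
7. ~a, w0
8. []((b | a) | ~c), w1
9. (b | a) | ~c, w1
10. ~c, w1
Accessibility: w0Rw0, w0Rw1, w1Rw1
The negation has an open branch (countermodel exists).

Not valid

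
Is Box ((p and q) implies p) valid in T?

Valid in T

Tableau for the negation not Box ((p and q) implies p):
1. not Box ((p and q) implies p), w0
2. not ((p and q) implies p), w1
3. p and q, w1
4. not p, w1
5. p, w1
6. q, w1
Accessibility: w0Rw0, w0Rw1, w1Rw1
Branch closes: p and not p both at w1.
All branches of the negation close; one closing branch shown above.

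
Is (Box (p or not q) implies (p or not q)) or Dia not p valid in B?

Yes, valid

Tableau for the negation not ((Box (p or not q) implies (p or not q)) or Dia not p):
1. not ((Box (p or not q) implies (p or not q)) or Dia not p), 0
2. not (Box (p or not q) implies (p or not q)), 0
3. not Dia not p, 0
4. Box (p or not q), 0
5. not (p or not q), 0
6. not p, 0
7. q, 0
8. p, 0
Accessibility: 0R0
Branch closes: p and not p both at 0.
Every branch of the negation's tableau closes; the branch above is one of them.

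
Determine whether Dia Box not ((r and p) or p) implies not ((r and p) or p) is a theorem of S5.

Tableau for the negation not (Dia Box not ((r and p) or p) implies not ((r and p) or p)):
1. not (Dia Box not ((r and p) or p) implies not ((r and p) or p)), w0
2. Dia Box not ((r and p) or p), w0
3. (r and p) or p, w0
4. r and p, w0
5. r, w0
6. p, w0
7. Box not ((r and p) or p), w1
8. not ((r and p) or p), w0
9. not (r and p), w0
10. not p, w0
Accessibility: w0Rw0, w0Rw1, w1Rw0, w1Rw1
Branch closes: p and not p both at w0.
Every branch of the negation's tableau closes; the branch above is one of them.

Valid in S5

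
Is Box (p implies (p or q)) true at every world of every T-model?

Tableau for the negation not Box (p implies (p or q)):
1. not Box (p implies (p or q)), 0
2. not (p implies (p or q)), 1
3. p, 1
4. not (p or q), 1
5. not p, 1
6. not q, 1
Accessibility: 0R0, 0R1, 1R1
Branch closes: p and not p both at 1.
All branches of the negation close; one closing branch shown above.

Valid in T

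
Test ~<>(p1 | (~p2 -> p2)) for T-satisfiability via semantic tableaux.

Yes, satisfiable

1. ~<>(p1 | (~p2 -> p2)), 0
2. ~(p1 | (~p2 -> p2)), 0   [~<>-rule on 1 via 0R0]
3. ~p1, 0   [~|-rule on 2]
4. ~(~p2 -> p2), 0   [~|-rule on 2]
5. ~p2, 0   [~->-rule on 4]
Accessibility: 0R0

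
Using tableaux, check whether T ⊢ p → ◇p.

Tableau for the negation ¬(p → ◇p):
1. ¬(p → ◇p), w0
2. p, w0   [¬→-rule on 1]
3. ¬◇p, w0   [¬→-rule on 1]
4. ¬p, w0   [¬◇-rule on 3 via w0Rw0]
Accessibility: w0Rw0
Branch closes: p and ¬p both at w0.
Every branch of the negation's tableau closes; the branch above is one of them.

Yes, valid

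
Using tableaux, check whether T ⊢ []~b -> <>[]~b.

Tableau for the negation ~([]~b -> <>[]~b):
1. ~([]~b -> <>[]~b), u
2. []~b, u
3. ~<>[]~b, u
4. ~b, u
5. ~[]~b, u
6. b, v
7. ~b, v
Accessibility: uRu, uRv, vRv
Branch closes: b and ~b both at v.
Every branch of the negation's tableau closes; the branch above is one of them.

Yes, valid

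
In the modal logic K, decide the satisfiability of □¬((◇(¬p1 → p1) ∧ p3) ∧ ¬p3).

1. □¬((◇(¬p1 → p1) ∧ p3) ∧ ¬p3), w0

Satisfiable (open branch found)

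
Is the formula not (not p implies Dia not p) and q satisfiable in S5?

1. not (not p implies Dia not p) and q, w0
2. not (not p implies Dia not p), w0   [and-rule on 1]
3. q, w0   [and-rule on 1]
4. not p, w0   [neg-implies-rule on 2]
5. not Dia not p, w0   [neg-implies-rule on 2]
6. p, w0   [neg-Dia-rule on 5 via w0Rw0]
Accessibility: w0Rw0
Branch closes: p and not p both at w0.
(One branch shown.) All branches close.

Unsatisfiable (every branch closes)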